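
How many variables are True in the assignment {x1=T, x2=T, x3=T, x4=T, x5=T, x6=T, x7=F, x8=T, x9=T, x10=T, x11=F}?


The weight is the number of variables assigned True.
True variables: x1, x2, x3, x4, x5, x6, x8, x9, x10.
Weight = 9.

9


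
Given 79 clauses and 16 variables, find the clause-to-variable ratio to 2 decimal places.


Clause-to-variable ratio = clauses / variables.
79 / 16 = 4.94.

4.94


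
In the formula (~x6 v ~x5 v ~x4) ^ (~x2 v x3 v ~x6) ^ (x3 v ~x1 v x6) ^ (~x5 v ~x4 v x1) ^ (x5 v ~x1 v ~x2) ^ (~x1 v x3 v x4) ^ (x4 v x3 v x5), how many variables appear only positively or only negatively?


A pure literal appears in only one polarity across all clauses.
Pure literals: x2 (negative only), x3 (positive only).
Count = 2.

2


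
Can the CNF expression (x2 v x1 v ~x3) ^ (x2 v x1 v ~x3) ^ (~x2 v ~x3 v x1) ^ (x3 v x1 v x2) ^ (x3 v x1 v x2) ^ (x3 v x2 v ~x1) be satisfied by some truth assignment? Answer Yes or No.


Check all 8 possible truth assignments.
Number of satisfying assignments found: 4.
The formula is satisfiable.

Yes


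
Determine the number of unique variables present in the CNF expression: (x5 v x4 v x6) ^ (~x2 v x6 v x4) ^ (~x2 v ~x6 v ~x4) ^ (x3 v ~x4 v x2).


Identify each distinct variable in the formula.
Variables found: x2, x3, x4, x5, x6.
Total distinct variables = 5.

5


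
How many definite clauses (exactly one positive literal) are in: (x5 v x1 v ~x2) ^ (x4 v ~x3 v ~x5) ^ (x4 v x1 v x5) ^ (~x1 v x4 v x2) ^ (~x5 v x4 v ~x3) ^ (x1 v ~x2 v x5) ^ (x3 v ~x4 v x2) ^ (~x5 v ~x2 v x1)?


A definite clause has exactly one positive literal.
Clause 1: 2 positive -> not definite
Clause 2: 1 positive -> definite
Clause 3: 3 positive -> not definite
Clause 4: 2 positive -> not definite
Clause 5: 1 positive -> definite
Clause 6: 2 positive -> not definite
Clause 7: 2 positive -> not definite
Clause 8: 1 positive -> definite
Definite clause count = 3.

3


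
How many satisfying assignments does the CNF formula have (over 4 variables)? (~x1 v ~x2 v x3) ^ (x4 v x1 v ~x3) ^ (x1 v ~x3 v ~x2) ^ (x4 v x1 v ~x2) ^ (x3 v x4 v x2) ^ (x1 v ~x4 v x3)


Enumerate all 16 truth assignments over 4 variables.
Test each against every clause.
Satisfying assignments found: 6.

6


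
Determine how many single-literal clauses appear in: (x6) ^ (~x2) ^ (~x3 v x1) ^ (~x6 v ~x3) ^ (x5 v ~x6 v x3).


A unit clause contains exactly one literal.
Unit clauses found: (x6), (~x2).
Count = 2.

2


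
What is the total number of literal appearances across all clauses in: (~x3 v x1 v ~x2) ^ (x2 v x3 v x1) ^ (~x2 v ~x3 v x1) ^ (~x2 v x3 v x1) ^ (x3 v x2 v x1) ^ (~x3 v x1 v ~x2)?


Clause lengths: 3, 3, 3, 3, 3, 3.
Sum = 3 + 3 + 3 + 3 + 3 + 3 = 18.

18


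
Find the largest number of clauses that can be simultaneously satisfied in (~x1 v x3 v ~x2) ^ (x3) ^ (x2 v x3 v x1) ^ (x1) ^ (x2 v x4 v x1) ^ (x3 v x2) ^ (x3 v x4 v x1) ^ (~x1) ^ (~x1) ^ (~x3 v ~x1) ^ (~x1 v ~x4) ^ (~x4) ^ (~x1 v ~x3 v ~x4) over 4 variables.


Enumerate all 16 truth assignments.
For each, count how many of the 13 clauses are satisfied.
The formula is not fully satisfiable, so the maximum is below 13.
Maximum simultaneously satisfiable clauses = 12.

12


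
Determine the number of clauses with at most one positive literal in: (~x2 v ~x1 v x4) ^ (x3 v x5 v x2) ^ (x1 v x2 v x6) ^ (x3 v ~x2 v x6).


A Horn clause has at most one positive literal.
Clause 1: 1 positive lit(s) -> Horn
Clause 2: 3 positive lit(s) -> not Horn
Clause 3: 3 positive lit(s) -> not Horn
Clause 4: 2 positive lit(s) -> not Horn
Total Horn clauses = 1.

1


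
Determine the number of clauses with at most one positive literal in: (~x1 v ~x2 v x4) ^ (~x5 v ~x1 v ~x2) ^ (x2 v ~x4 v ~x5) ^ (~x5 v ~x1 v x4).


A Horn clause has at most one positive literal.
Clause 1: 1 positive lit(s) -> Horn
Clause 2: 0 positive lit(s) -> Horn
Clause 3: 1 positive lit(s) -> Horn
Clause 4: 1 positive lit(s) -> Horn
Total Horn clauses = 4.

4


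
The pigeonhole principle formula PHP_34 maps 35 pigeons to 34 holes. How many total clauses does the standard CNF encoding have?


The PHP encoding has two parts:
1) At-least-one-hole clauses: 35 (one per pigeon, each with 34 literals).
2) At-most-one-pigeon-per-hole clauses: 34 holes * C(35,2) = 34 * 595 = 20230.
Total clauses = 35 + 20230 = 20265.

20265


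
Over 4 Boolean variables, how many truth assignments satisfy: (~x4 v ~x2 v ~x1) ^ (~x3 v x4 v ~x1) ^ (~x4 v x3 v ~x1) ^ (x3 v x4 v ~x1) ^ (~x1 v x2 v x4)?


Enumerate all 16 truth assignments over 4 variables.
Test each against every clause.
Satisfying assignments found: 9.

9


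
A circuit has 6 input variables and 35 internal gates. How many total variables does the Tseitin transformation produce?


The Tseitin transformation introduces one auxiliary variable per gate.
Total variables = inputs + gates = 6 + 35 = 41.

41


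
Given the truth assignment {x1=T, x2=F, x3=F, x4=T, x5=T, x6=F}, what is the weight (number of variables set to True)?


The weight is the number of variables assigned True.
True variables: x1, x4, x5.
Weight = 3.

3


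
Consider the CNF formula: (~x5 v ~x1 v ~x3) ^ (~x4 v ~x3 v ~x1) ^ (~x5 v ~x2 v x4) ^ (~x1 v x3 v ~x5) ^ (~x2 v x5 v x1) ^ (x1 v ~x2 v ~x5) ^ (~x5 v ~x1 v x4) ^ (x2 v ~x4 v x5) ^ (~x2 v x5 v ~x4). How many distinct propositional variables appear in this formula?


Identify each distinct variable in the formula.
Variables found: x1, x2, x3, x4, x5.
Total distinct variables = 5.

5


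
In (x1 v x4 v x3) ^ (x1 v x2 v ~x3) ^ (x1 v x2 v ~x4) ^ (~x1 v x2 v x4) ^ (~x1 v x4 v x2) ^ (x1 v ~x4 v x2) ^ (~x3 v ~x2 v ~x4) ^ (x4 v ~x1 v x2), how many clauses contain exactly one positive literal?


A definite clause has exactly one positive literal.
Clause 1: 3 positive -> not definite
Clause 2: 2 positive -> not definite
Clause 3: 2 positive -> not definite
Clause 4: 2 positive -> not definite
Clause 5: 2 positive -> not definite
Clause 6: 2 positive -> not definite
Clause 7: 0 positive -> not definite
Clause 8: 2 positive -> not definite
Definite clause count = 0.

0


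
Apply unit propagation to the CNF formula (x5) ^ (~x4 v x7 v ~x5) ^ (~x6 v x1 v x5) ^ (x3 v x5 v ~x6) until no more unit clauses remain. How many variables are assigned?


Unit propagation repeatedly assigns the literal in any unit clause, then simplifies.
Assignments in order: x5 = T.
No further unit clauses remain.
Total variables assigned = 1.

1


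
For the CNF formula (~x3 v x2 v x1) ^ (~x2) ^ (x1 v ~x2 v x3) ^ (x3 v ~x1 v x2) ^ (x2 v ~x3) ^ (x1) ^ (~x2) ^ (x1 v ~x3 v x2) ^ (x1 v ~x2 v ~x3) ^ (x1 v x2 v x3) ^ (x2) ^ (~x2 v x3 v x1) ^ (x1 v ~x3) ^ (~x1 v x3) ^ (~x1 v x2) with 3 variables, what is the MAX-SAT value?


Enumerate all 8 truth assignments.
For each, count how many of the 15 clauses are satisfied.
The formula is not fully satisfiable, so the maximum is below 15.
Maximum simultaneously satisfiable clauses = 13.

13


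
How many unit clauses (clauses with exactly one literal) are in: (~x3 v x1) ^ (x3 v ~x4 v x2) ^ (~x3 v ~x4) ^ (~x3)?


A unit clause contains exactly one literal.
Unit clauses found: (~x3).
Count = 1.

1


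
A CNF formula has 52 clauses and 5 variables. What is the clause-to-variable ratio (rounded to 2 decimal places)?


Clause-to-variable ratio = clauses / variables.
52 / 5 = 10.4.

10.4


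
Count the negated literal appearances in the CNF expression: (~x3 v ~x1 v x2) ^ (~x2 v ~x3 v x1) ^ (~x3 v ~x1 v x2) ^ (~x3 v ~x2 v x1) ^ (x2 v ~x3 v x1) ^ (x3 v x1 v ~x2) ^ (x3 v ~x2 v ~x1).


Scan each clause for negated literals.
Clause 1: 2 negative; Clause 2: 2 negative; Clause 3: 2 negative; Clause 4: 2 negative; Clause 5: 1 negative; Clause 6: 1 negative; Clause 7: 2 negative.
Total negative literal occurrences = 12.

12


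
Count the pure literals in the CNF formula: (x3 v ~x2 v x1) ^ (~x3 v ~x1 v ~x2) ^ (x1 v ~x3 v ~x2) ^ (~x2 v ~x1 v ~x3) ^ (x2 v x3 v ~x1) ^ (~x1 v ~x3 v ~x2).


A pure literal appears in only one polarity across all clauses.
No pure literals found.
Count = 0.

0


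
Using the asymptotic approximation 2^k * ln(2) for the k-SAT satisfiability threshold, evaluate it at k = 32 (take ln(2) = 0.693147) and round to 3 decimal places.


Using the asymptotic formula: threshold ~ 2^k * ln(2).
2^32 = 4294967296.
4294967296 * 0.693147 = 2977043696.321.

2977043696.321


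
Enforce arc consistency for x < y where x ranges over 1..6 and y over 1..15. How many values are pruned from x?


For the constraint x < y, x needs a supporting value in y's domain.
x can be at most 14 (one less than y's maximum).
Valid x values from domain: 6 out of 6.
Pruned = 6 - 6 = 0.

0


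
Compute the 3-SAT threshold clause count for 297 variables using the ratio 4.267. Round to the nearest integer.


The 3-SAT phase transition occurs at approximately 4.267 clauses per variable.
m = 4.267 * 297 = 1267.299.
Rounded to nearest integer: 1267.

1267


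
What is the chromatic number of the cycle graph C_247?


An odd cycle cannot be 2-colored: alternating two colors around the cycle returns to the start with a conflict.
Since 247 is odd, three colors are required (and three suffice).
Chromatic number = 3.

3


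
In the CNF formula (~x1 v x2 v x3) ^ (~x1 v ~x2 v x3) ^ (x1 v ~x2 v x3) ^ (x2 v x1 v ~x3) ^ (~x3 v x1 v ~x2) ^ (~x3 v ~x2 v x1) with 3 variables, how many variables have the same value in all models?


Find all satisfying assignments: 3 model(s).
Check which variables have the same value in every model.
No variable is fixed across all models.
Backbone size = 0.

0


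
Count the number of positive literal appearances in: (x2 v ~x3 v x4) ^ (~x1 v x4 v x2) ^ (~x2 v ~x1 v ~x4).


Scan each clause for unnegated literals.
Clause 1: 2 positive; Clause 2: 2 positive; Clause 3: 0 positive.
Total positive literal occurrences = 4.

4


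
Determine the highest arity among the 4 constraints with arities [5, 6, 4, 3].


The arities are: 5, 6, 4, 3.
Scan for the maximum value.
Maximum arity = 6.

6


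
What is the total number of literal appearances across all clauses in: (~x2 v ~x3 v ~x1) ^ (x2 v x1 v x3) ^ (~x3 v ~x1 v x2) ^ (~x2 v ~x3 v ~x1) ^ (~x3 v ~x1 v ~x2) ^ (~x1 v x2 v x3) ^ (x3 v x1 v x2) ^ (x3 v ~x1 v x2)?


Clause lengths: 3, 3, 3, 3, 3, 3, 3, 3.
Sum = 3 + 3 + 3 + 3 + 3 + 3 + 3 + 3 = 24.

24


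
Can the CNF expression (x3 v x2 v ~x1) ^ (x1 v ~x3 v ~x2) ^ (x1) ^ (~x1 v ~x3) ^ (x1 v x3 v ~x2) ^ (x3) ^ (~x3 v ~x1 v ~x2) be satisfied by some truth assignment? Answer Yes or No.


Check all 8 possible truth assignments.
Number of satisfying assignments found: 0.
The formula is unsatisfiable.

No


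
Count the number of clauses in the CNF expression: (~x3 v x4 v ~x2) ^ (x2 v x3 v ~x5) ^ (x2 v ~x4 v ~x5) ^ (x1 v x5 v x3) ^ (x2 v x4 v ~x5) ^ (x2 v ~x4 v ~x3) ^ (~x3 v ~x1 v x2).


Each group enclosed in parentheses joined by ^ is one clause.
Counting the conjuncts: 7 clauses.

7


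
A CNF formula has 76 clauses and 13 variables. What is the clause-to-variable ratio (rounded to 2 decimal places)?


Clause-to-variable ratio = clauses / variables.
76 / 13 = 5.85.

5.85


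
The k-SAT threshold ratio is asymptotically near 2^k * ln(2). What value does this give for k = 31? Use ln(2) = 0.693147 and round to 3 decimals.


Using the asymptotic formula: threshold ~ 2^k * ln(2).
2^31 = 2147483648.
2147483648 * 0.693147 = 1488521848.16.

1488521848.16


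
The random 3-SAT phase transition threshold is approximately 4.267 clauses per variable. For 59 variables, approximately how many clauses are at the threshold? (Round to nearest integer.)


The 3-SAT phase transition occurs at approximately 4.267 clauses per variable.
m = 4.267 * 59 = 251.753.
Rounded to nearest integer: 252.

252


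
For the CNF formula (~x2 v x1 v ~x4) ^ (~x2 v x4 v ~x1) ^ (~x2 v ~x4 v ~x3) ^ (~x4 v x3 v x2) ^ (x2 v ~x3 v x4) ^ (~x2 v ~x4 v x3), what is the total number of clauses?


Each group enclosed in parentheses joined by ^ is one clause.
Counting the conjuncts: 6 clauses.

6


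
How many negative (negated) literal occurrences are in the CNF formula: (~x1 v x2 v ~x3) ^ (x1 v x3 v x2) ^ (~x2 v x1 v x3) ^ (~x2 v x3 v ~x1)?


Scan each clause for negated literals.
Clause 1: 2 negative; Clause 2: 0 negative; Clause 3: 1 negative; Clause 4: 2 negative.
Total negative literal occurrences = 5.

5


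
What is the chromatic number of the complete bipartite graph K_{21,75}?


K_{21,75} is bipartite by definition: the two parts are independent sets, with every edge crossing between them.
Color all vertices in one part with color 1 and all vertices in the other part with color 2.
Since the graph has at least one edge, one color does not suffice.
Chromatic number = 2.

2


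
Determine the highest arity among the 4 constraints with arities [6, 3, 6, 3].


The arities are: 6, 3, 6, 3.
Scan for the maximum value.
Maximum arity = 6.

6


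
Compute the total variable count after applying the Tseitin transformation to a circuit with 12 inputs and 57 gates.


The Tseitin transformation introduces one auxiliary variable per gate.
Total variables = inputs + gates = 12 + 57 = 69.

69


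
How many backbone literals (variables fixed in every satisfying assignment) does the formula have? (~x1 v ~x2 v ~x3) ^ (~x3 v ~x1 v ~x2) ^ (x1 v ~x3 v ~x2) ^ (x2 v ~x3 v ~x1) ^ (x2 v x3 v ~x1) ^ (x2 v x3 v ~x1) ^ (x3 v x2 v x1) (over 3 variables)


Find all satisfying assignments: 3 model(s).
Check which variables have the same value in every model.
No variable is fixed across all models.
Backbone size = 0.

0


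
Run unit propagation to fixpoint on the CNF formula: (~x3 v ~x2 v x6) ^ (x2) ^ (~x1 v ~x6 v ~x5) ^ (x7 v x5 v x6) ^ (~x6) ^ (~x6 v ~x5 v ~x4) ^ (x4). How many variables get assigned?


Unit propagation repeatedly assigns the literal in any unit clause, then simplifies.
Assignments in order: x2 = T, x6 = F, x3 = F, x4 = T.
No further unit clauses remain.
Total variables assigned = 4.

4


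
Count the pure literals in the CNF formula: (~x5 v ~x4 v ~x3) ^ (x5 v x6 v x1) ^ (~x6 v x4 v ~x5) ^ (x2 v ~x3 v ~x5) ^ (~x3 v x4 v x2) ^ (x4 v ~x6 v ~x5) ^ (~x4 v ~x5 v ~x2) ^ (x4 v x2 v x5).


A pure literal appears in only one polarity across all clauses.
Pure literals: x1 (positive only), x3 (negative only).
Count = 2.

2


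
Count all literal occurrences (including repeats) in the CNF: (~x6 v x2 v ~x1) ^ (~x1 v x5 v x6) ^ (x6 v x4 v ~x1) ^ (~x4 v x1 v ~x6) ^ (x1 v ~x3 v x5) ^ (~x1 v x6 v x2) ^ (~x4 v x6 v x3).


Clause lengths: 3, 3, 3, 3, 3, 3, 3.
Sum = 3 + 3 + 3 + 3 + 3 + 3 + 3 = 21.

21


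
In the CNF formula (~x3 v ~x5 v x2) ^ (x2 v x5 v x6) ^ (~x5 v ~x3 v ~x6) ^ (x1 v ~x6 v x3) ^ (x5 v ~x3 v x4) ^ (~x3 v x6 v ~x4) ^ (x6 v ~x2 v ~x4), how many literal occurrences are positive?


Scan each clause for unnegated literals.
Clause 1: 1 positive; Clause 2: 3 positive; Clause 3: 0 positive; Clause 4: 2 positive; Clause 5: 2 positive; Clause 6: 1 positive; Clause 7: 1 positive.
Total positive literal occurrences = 10.

10


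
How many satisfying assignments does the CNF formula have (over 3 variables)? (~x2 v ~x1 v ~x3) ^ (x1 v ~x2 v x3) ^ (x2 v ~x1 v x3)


Enumerate all 8 truth assignments over 3 variables.
Test each against every clause.
Satisfying assignments found: 5.

5


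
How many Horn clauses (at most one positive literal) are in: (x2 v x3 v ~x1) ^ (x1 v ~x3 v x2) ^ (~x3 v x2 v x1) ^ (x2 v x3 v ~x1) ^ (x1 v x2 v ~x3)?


A Horn clause has at most one positive literal.
Clause 1: 2 positive lit(s) -> not Horn
Clause 2: 2 positive lit(s) -> not Horn
Clause 3: 2 positive lit(s) -> not Horn
Clause 4: 2 positive lit(s) -> not Horn
Clause 5: 2 positive lit(s) -> not Horn
Total Horn clauses = 0.

0


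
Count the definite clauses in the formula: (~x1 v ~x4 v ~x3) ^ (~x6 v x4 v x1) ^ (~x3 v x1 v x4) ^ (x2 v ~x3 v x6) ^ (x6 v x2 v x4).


A definite clause has exactly one positive literal.
Clause 1: 0 positive -> not definite
Clause 2: 2 positive -> not definite
Clause 3: 2 positive -> not definite
Clause 4: 2 positive -> not definite
Clause 5: 3 positive -> not definite
Definite clause count = 0.

0


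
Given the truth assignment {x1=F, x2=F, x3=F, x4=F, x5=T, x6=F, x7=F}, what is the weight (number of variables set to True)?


The weight is the number of variables assigned True.
True variables: x5.
Weight = 1.

1


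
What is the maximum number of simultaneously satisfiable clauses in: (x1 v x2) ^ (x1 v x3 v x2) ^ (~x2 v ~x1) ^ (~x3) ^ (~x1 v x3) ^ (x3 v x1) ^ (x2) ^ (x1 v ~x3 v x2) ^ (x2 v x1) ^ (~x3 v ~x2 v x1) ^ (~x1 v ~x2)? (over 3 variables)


Enumerate all 8 truth assignments.
For each, count how many of the 11 clauses are satisfied.
The formula is not fully satisfiable, so the maximum is below 11.
Maximum simultaneously satisfiable clauses = 10.

10


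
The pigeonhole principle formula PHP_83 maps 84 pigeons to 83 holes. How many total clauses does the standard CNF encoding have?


The PHP encoding has two parts:
1) At-least-one-hole clauses: 84 (one per pigeon, each with 83 literals).
2) At-most-one-pigeon-per-hole clauses: 83 holes * C(84,2) = 83 * 3486 = 289338.
Total clauses = 84 + 289338 = 289422.

289422


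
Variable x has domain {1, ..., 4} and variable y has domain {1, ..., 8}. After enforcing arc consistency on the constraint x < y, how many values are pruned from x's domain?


For the constraint x < y, x needs a supporting value in y's domain.
x can be at most 7 (one less than y's maximum).
Valid x values from domain: 4 out of 4.
Pruned = 4 - 4 = 0.

0


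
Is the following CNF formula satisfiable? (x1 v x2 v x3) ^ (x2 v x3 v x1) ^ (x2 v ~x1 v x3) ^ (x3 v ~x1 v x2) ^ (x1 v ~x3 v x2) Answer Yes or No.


Check all 8 possible truth assignments.
Number of satisfying assignments found: 5.
The formula is satisfiable.

Yes


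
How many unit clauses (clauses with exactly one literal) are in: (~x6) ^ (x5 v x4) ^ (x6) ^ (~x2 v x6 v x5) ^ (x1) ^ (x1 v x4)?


A unit clause contains exactly one literal.
Unit clauses found: (~x6), (x6), (x1).
Count = 3.

3


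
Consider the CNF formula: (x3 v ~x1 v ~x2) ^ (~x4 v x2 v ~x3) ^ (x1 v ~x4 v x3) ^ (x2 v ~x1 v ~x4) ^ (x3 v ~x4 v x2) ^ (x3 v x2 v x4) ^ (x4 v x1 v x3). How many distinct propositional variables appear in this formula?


Identify each distinct variable in the formula.
Variables found: x1, x2, x3, x4.
Total distinct variables = 4.

4


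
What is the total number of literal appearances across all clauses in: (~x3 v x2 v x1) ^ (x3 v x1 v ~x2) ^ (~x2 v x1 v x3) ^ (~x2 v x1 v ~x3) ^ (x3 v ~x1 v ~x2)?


Clause lengths: 3, 3, 3, 3, 3.
Sum = 3 + 3 + 3 + 3 + 3 = 15.

15


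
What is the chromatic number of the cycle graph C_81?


An odd cycle cannot be 2-colored: alternating two colors around the cycle returns to the start with a conflict.
Since 81 is odd, three colors are required (and three suffice).
Chromatic number = 3.

3


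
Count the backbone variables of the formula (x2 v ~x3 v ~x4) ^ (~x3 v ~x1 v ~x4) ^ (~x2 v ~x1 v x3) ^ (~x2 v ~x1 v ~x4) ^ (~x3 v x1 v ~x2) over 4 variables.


Find all satisfying assignments: 9 model(s).
Check which variables have the same value in every model.
No variable is fixed across all models.
Backbone size = 0.

0


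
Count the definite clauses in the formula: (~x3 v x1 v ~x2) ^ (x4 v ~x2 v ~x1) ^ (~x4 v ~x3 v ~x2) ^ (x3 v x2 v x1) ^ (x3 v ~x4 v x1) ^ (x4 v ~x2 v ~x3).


A definite clause has exactly one positive literal.
Clause 1: 1 positive -> definite
Clause 2: 1 positive -> definite
Clause 3: 0 positive -> not definite
Clause 4: 3 positive -> not definite
Clause 5: 2 positive -> not definite
Clause 6: 1 positive -> definite
Definite clause count = 3.

3


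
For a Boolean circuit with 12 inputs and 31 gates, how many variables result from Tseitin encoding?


The Tseitin transformation introduces one auxiliary variable per gate.
Total variables = inputs + gates = 12 + 31 = 43.

43


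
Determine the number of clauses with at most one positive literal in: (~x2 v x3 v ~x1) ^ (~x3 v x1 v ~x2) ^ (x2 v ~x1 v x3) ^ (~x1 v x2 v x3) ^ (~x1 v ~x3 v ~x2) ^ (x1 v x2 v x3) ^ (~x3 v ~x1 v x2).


A Horn clause has at most one positive literal.
Clause 1: 1 positive lit(s) -> Horn
Clause 2: 1 positive lit(s) -> Horn
Clause 3: 2 positive lit(s) -> not Horn
Clause 4: 2 positive lit(s) -> not Horn
Clause 5: 0 positive lit(s) -> Horn
Clause 6: 3 positive lit(s) -> not Horn
Clause 7: 1 positive lit(s) -> Horn
Total Horn clauses = 4.

4


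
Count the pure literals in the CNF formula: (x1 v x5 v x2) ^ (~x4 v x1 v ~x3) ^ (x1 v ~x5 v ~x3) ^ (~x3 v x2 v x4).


A pure literal appears in only one polarity across all clauses.
Pure literals: x1 (positive only), x2 (positive only), x3 (negative only).
Count = 3.

3


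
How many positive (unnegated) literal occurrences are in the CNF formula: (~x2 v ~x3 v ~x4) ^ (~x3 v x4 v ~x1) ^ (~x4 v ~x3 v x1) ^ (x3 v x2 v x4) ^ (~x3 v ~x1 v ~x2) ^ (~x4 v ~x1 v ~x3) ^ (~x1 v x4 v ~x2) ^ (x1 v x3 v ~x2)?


Scan each clause for unnegated literals.
Clause 1: 0 positive; Clause 2: 1 positive; Clause 3: 1 positive; Clause 4: 3 positive; Clause 5: 0 positive; Clause 6: 0 positive; Clause 7: 1 positive; Clause 8: 2 positive.
Total positive literal occurrences = 8.

8


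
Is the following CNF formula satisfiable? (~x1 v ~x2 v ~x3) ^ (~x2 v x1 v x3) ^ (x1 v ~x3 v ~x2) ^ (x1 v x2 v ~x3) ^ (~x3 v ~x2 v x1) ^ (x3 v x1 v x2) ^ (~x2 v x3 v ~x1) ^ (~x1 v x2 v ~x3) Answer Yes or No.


Check all 8 possible truth assignments.
Number of satisfying assignments found: 1.
The formula is satisfiable.

Yes


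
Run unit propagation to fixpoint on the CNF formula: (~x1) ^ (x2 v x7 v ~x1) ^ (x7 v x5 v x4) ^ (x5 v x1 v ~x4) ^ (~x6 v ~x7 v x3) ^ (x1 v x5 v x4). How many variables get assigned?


Unit propagation repeatedly assigns the literal in any unit clause, then simplifies.
Assignments in order: x1 = F.
No further unit clauses remain.
Total variables assigned = 1.

1


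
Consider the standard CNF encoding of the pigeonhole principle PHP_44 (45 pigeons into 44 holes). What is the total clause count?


The PHP encoding has two parts:
1) At-least-one-hole clauses: 45 (one per pigeon, each with 44 literals).
2) At-most-one-pigeon-per-hole clauses: 44 holes * C(45,2) = 44 * 990 = 43560.
Total clauses = 45 + 43560 = 43605.

43605


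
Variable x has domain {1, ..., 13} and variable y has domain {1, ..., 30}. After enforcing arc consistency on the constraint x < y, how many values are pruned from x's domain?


For the constraint x < y, x needs a supporting value in y's domain.
x can be at most 29 (one less than y's maximum).
Valid x values from domain: 13 out of 13.
Pruned = 13 - 13 = 0.

0


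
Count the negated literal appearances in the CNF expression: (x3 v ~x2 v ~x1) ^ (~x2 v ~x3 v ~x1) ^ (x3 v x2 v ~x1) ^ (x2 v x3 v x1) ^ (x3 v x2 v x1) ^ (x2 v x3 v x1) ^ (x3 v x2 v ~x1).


Scan each clause for negated literals.
Clause 1: 2 negative; Clause 2: 3 negative; Clause 3: 1 negative; Clause 4: 0 negative; Clause 5: 0 negative; Clause 6: 0 negative; Clause 7: 1 negative.
Total negative literal occurrences = 7.

7


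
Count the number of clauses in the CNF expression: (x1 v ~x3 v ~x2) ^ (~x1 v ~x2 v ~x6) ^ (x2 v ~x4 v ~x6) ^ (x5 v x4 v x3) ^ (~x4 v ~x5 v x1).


Each group enclosed in parentheses joined by ^ is one clause.
Counting the conjuncts: 5 clauses.

5


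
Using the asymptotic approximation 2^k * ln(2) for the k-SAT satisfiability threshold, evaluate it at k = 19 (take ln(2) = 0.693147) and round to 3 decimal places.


Using the asymptotic formula: threshold ~ 2^k * ln(2).
2^19 = 524288.
524288 * 0.693147 = 363408.654.

363408.654


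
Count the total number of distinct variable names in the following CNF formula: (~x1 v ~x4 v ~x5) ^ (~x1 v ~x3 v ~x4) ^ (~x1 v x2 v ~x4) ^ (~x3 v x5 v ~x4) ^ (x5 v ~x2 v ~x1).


Identify each distinct variable in the formula.
Variables found: x1, x2, x3, x4, x5.
Total distinct variables = 5.

5


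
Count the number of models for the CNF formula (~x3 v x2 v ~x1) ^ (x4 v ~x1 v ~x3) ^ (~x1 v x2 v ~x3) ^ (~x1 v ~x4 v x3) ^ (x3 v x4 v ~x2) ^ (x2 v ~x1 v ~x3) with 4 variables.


Enumerate all 16 truth assignments over 4 variables.
Test each against every clause.
Satisfying assignments found: 9.

9


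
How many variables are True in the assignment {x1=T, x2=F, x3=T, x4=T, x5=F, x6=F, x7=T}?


The weight is the number of variables assigned True.
True variables: x1, x3, x4, x7.
Weight = 4.

4


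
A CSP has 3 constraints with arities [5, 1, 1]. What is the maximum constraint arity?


The arities are: 5, 1, 1.
Scan for the maximum value.
Maximum arity = 5.

5


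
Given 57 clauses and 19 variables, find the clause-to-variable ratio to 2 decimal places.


Clause-to-variable ratio = clauses / variables.
57 / 19 = 3.0.

3.0


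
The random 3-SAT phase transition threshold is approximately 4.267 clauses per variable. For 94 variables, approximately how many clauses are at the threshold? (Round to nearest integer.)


The 3-SAT phase transition occurs at approximately 4.267 clauses per variable.
m = 4.267 * 94 = 401.098.
Rounded to nearest integer: 401.

401


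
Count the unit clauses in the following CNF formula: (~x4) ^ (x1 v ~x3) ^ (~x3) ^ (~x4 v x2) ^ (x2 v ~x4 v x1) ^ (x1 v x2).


A unit clause contains exactly one literal.
Unit clauses found: (~x4), (~x3).
Count = 2.

2


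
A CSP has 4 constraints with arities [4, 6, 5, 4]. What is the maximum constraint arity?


The arities are: 4, 6, 5, 4.
Scan for the maximum value.
Maximum arity = 6.

6


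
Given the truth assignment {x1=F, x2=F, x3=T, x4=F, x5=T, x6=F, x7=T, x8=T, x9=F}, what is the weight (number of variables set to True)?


The weight is the number of variables assigned True.
True variables: x3, x5, x7, x8.
Weight = 4.

4


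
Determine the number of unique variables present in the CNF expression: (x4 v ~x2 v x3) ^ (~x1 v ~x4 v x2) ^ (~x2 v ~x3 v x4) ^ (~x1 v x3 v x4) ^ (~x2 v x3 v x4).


Identify each distinct variable in the formula.
Variables found: x1, x2, x3, x4.
Total distinct variables = 4.

4


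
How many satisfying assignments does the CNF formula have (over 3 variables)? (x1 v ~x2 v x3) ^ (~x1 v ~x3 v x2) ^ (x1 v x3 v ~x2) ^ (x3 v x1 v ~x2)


Enumerate all 8 truth assignments over 3 variables.
Test each against every clause.
Satisfying assignments found: 6.

6


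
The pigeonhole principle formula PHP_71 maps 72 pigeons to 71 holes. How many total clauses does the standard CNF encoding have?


The PHP encoding has two parts:
1) At-least-one-hole clauses: 72 (one per pigeon, each with 71 literals).
2) At-most-one-pigeon-per-hole clauses: 71 holes * C(72,2) = 71 * 2556 = 181476.
Total clauses = 72 + 181476 = 181548.

181548


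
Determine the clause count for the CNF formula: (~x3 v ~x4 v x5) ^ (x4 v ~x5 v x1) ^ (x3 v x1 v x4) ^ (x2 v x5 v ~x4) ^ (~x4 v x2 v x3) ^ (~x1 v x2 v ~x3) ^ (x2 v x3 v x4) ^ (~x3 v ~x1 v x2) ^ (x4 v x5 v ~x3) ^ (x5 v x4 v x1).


Each group enclosed in parentheses joined by ^ is one clause.
Counting the conjuncts: 10 clauses.

10


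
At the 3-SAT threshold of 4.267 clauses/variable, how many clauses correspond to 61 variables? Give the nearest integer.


The 3-SAT phase transition occurs at approximately 4.267 clauses per variable.
m = 4.267 * 61 = 260.287.
Rounded to nearest integer: 260.

260


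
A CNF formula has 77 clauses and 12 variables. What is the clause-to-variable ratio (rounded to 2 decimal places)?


Clause-to-variable ratio = clauses / variables.
77 / 12 = 6.42.

6.42


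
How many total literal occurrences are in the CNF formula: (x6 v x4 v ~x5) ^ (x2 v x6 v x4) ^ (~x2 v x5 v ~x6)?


Clause lengths: 3, 3, 3.
Sum = 3 + 3 + 3 = 9.

9


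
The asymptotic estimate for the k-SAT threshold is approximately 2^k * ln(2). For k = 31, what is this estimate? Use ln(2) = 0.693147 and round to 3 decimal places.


Using the asymptotic formula: threshold ~ 2^k * ln(2).
2^31 = 2147483648.
2147483648 * 0.693147 = 1488521848.16.

1488521848.16


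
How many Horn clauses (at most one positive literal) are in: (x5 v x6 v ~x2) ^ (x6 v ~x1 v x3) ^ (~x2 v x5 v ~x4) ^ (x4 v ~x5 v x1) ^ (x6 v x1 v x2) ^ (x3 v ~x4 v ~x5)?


A Horn clause has at most one positive literal.
Clause 1: 2 positive lit(s) -> not Horn
Clause 2: 2 positive lit(s) -> not Horn
Clause 3: 1 positive lit(s) -> Horn
Clause 4: 2 positive lit(s) -> not Horn
Clause 5: 3 positive lit(s) -> not Horn
Clause 6: 1 positive lit(s) -> Horn
Total Horn clauses = 2.

2


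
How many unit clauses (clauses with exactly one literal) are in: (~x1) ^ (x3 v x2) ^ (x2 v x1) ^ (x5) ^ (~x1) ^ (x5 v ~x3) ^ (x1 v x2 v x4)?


A unit clause contains exactly one literal.
Unit clauses found: (~x1), (x5), (~x1).
Count = 3.

3


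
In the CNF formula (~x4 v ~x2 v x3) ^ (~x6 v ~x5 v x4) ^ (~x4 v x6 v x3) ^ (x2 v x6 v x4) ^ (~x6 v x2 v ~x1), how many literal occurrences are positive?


Scan each clause for unnegated literals.
Clause 1: 1 positive; Clause 2: 1 positive; Clause 3: 2 positive; Clause 4: 3 positive; Clause 5: 1 positive.
Total positive literal occurrences = 8.

8


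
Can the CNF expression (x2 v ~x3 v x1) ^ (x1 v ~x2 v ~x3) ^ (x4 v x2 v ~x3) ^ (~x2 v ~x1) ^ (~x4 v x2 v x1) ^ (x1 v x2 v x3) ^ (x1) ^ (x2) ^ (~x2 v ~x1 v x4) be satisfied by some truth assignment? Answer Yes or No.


Check all 16 possible truth assignments.
Number of satisfying assignments found: 0.
The formula is unsatisfiable.

No


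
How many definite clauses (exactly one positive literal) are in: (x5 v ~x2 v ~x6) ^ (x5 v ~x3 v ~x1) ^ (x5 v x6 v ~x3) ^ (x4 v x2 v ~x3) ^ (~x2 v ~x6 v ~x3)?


A definite clause has exactly one positive literal.
Clause 1: 1 positive -> definite
Clause 2: 1 positive -> definite
Clause 3: 2 positive -> not definite
Clause 4: 2 positive -> not definite
Clause 5: 0 positive -> not definite
Definite clause count = 2.

2


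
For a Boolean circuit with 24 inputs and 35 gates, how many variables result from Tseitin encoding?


The Tseitin transformation introduces one auxiliary variable per gate.
Total variables = inputs + gates = 24 + 35 = 59.

59


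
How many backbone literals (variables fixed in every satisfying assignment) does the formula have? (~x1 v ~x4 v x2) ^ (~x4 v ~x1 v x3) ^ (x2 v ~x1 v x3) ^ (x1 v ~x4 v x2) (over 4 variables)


Find all satisfying assignments: 10 model(s).
Check which variables have the same value in every model.
No variable is fixed across all models.
Backbone size = 0.

0


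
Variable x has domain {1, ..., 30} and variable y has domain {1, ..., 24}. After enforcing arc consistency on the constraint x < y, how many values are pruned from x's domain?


For the constraint x < y, x needs a supporting value in y's domain.
x can be at most 23 (one less than y's maximum).
Valid x values from domain: 23 out of 30.
Pruned = 30 - 23 = 7.

7


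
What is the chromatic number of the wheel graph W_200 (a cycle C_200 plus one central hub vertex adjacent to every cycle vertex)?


W_200 consists of the cycle C_200 together with a hub vertex adjacent to every cycle vertex.
The cycle C_200 needs 2 colors (even cycle -> 2).
The hub is adjacent to every cycle vertex, so it must receive a new color distinct from all of them.
Chromatic number = 2 + 1 = 3.

3


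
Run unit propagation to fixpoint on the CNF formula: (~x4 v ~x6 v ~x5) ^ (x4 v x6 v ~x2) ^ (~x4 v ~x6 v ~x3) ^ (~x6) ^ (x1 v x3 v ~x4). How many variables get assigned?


Unit propagation repeatedly assigns the literal in any unit clause, then simplifies.
Assignments in order: x6 = F.
No further unit clauses remain.
Total variables assigned = 1.

1


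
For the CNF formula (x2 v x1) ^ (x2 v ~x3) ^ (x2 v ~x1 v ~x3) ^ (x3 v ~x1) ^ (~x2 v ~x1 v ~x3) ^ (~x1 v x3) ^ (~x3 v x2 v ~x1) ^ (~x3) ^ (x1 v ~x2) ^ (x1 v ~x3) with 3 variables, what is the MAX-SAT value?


Enumerate all 8 truth assignments.
For each, count how many of the 10 clauses are satisfied.
The formula is not fully satisfiable, so the maximum is below 10.
Maximum simultaneously satisfiable clauses = 9.

9


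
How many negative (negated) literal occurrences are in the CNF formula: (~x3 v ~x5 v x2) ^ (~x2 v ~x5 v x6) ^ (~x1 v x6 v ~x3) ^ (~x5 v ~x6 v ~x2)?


Scan each clause for negated literals.
Clause 1: 2 negative; Clause 2: 2 negative; Clause 3: 2 negative; Clause 4: 3 negative.
Total negative literal occurrences = 9.

9


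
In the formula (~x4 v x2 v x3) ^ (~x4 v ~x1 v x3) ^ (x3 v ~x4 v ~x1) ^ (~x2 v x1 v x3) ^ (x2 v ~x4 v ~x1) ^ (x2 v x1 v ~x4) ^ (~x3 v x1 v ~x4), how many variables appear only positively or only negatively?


A pure literal appears in only one polarity across all clauses.
Pure literals: x4 (negative only).
Count = 1.

1


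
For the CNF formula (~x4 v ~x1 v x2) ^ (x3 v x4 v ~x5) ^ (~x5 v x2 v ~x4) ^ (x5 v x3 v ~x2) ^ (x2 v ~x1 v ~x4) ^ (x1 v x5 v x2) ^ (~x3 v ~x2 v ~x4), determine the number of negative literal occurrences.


Scan each clause for negated literals.
Clause 1: 2 negative; Clause 2: 1 negative; Clause 3: 2 negative; Clause 4: 1 negative; Clause 5: 2 negative; Clause 6: 0 negative; Clause 7: 3 negative.
Total negative literal occurrences = 11.

11


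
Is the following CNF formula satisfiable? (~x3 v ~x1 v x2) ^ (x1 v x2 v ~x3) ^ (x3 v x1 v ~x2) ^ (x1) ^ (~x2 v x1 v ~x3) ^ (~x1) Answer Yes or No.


Check all 8 possible truth assignments.
Number of satisfying assignments found: 0.
The formula is unsatisfiable.

No


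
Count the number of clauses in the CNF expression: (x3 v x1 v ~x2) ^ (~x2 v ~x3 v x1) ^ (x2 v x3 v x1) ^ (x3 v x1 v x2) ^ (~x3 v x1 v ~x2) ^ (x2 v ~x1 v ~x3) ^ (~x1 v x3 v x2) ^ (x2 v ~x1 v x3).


Each group enclosed in parentheses joined by ^ is one clause.
Counting the conjuncts: 8 clauses.

8


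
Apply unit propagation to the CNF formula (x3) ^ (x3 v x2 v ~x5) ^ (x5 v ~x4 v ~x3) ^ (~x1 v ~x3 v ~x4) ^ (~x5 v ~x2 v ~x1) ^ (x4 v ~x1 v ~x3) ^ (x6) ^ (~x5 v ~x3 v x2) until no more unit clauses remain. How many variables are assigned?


Unit propagation repeatedly assigns the literal in any unit clause, then simplifies.
Assignments in order: x3 = T, x6 = T.
No further unit clauses remain.
Total variables assigned = 2.

2


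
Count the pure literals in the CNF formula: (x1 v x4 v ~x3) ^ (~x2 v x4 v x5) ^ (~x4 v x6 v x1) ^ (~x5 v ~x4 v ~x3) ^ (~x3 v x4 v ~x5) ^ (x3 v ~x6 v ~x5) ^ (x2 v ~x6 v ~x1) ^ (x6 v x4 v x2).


A pure literal appears in only one polarity across all clauses.
No pure literals found.
Count = 0.

0


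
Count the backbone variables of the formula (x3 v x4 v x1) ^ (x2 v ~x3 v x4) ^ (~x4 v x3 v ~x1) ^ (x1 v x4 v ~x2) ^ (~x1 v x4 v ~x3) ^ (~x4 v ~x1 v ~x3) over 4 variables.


Find all satisfying assignments: 6 model(s).
Check which variables have the same value in every model.
No variable is fixed across all models.
Backbone size = 0.

0


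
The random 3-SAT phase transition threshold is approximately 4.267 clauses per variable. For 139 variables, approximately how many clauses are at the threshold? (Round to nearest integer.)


The 3-SAT phase transition occurs at approximately 4.267 clauses per variable.
m = 4.267 * 139 = 593.113.
Rounded to nearest integer: 593.

593


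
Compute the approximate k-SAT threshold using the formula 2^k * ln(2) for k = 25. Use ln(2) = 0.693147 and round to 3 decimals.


Using the asymptotic formula: threshold ~ 2^k * ln(2).
2^25 = 33554432.
33554432 * 0.693147 = 23258153.878.

23258153.878


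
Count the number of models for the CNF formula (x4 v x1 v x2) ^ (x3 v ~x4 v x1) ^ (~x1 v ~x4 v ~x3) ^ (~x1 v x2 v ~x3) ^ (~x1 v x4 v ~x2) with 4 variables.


Enumerate all 16 truth assignments over 4 variables.
Test each against every clause.
Satisfying assignments found: 7.

7


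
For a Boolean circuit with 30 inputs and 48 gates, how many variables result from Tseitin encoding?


The Tseitin transformation introduces one auxiliary variable per gate.
Total variables = inputs + gates = 30 + 48 = 78.

78


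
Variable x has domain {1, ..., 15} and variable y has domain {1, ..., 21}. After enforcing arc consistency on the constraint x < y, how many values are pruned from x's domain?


For the constraint x < y, x needs a supporting value in y's domain.
x can be at most 20 (one less than y's maximum).
Valid x values from domain: 15 out of 15.
Pruned = 15 - 15 = 0.

0


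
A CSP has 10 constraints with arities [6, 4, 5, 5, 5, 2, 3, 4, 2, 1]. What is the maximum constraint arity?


The arities are: 6, 4, 5, 5, 5, 2, 3, 4, 2, 1.
Scan for the maximum value.
Maximum arity = 6.

6


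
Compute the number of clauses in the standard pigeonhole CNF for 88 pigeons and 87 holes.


The PHP encoding has two parts:
1) At-least-one-hole clauses: 88 (one per pigeon, each with 87 literals).
2) At-most-one-pigeon-per-hole clauses: 87 holes * C(88,2) = 87 * 3828 = 333036.
Total clauses = 88 + 333036 = 333124.

333124


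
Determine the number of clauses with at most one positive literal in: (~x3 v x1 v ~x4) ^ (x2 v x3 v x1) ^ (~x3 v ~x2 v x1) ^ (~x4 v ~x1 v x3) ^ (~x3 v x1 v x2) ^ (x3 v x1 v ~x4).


A Horn clause has at most one positive literal.
Clause 1: 1 positive lit(s) -> Horn
Clause 2: 3 positive lit(s) -> not Horn
Clause 3: 1 positive lit(s) -> Horn
Clause 4: 1 positive lit(s) -> Horn
Clause 5: 2 positive lit(s) -> not Horn
Clause 6: 2 positive lit(s) -> not Horn
Total Horn clauses = 3.

3


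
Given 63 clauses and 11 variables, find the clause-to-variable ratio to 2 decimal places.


Clause-to-variable ratio = clauses / variables.
63 / 11 = 5.73.

5.73


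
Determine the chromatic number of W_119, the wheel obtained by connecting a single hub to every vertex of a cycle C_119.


W_119 consists of the cycle C_119 together with a hub vertex adjacent to every cycle vertex.
The cycle C_119 needs 3 colors (odd cycle -> 3).
The hub is adjacent to every cycle vertex, so it must receive a new color distinct from all of them.
Chromatic number = 3 + 1 = 4.

4


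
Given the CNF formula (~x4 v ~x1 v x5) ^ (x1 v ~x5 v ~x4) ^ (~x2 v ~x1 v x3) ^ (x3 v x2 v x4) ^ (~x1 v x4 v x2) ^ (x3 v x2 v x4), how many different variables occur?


Identify each distinct variable in the formula.
Variables found: x1, x2, x3, x4, x5.
Total distinct variables = 5.

5


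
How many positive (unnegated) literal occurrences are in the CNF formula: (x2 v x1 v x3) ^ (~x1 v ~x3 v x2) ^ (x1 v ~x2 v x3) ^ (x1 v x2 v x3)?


Scan each clause for unnegated literals.
Clause 1: 3 positive; Clause 2: 1 positive; Clause 3: 2 positive; Clause 4: 3 positive.
Total positive literal occurrences = 9.

9


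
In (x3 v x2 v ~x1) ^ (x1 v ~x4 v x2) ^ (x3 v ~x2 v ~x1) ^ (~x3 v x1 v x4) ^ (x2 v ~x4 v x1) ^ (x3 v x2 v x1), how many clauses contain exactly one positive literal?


A definite clause has exactly one positive literal.
Clause 1: 2 positive -> not definite
Clause 2: 2 positive -> not definite
Clause 3: 1 positive -> definite
Clause 4: 2 positive -> not definite
Clause 5: 2 positive -> not definite
Clause 6: 3 positive -> not definite
Definite clause count = 1.

1


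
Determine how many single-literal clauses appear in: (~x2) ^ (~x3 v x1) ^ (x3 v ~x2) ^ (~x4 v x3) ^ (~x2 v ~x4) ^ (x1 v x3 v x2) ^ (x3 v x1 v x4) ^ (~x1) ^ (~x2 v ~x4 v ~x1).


A unit clause contains exactly one literal.
Unit clauses found: (~x2), (~x1).
Count = 2.

2


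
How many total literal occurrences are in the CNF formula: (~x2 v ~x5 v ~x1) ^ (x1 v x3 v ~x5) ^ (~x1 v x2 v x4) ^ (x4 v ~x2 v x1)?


Clause lengths: 3, 3, 3, 3.
Sum = 3 + 3 + 3 + 3 = 12.

12


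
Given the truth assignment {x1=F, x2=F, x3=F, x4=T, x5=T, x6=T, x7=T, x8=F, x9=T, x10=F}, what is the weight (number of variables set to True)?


The weight is the number of variables assigned True.
True variables: x4, x5, x6, x7, x9.
Weight = 5.

5
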